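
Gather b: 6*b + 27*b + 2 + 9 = 33*b + 11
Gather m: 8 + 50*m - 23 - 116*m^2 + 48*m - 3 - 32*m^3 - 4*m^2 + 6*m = -32*m^3 - 120*m^2 + 104*m - 18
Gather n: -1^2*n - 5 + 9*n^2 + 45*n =9*n^2 + 44*n - 5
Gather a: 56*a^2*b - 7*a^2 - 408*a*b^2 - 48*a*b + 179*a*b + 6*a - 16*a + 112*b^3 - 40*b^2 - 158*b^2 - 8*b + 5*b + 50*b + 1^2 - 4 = a^2*(56*b - 7) + a*(-408*b^2 + 131*b - 10) + 112*b^3 - 198*b^2 + 47*b - 3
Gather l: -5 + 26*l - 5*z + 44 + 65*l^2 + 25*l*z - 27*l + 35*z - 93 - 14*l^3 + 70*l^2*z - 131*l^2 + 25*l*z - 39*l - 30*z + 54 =-14*l^3 + l^2*(70*z - 66) + l*(50*z - 40)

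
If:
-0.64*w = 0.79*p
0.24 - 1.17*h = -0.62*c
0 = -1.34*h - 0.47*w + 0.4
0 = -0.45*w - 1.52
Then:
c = 2.41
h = 1.48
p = 2.74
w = -3.38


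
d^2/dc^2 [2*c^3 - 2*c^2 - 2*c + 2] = 12*c - 4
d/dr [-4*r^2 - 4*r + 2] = -8*r - 4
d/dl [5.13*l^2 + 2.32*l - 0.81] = 10.26*l + 2.32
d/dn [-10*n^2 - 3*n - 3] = -20*n - 3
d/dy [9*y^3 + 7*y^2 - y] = 27*y^2 + 14*y - 1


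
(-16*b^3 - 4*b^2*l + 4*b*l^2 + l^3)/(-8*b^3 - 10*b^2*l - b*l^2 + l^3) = (8*b^2 - 2*b*l - l^2)/(4*b^2 + 3*b*l - l^2)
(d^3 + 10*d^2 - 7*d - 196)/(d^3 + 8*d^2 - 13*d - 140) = (d + 7)/(d + 5)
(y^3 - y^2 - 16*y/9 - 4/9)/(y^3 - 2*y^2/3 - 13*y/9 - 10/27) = 3*(y - 2)/(3*y - 5)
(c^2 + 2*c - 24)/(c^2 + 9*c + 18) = (c - 4)/(c + 3)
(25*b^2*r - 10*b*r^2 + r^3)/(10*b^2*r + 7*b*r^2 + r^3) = (25*b^2 - 10*b*r + r^2)/(10*b^2 + 7*b*r + r^2)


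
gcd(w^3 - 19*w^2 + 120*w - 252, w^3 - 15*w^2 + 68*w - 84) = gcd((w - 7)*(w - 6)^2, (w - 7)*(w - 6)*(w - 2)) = w^2 - 13*w + 42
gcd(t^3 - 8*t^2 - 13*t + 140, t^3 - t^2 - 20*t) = t^2 - t - 20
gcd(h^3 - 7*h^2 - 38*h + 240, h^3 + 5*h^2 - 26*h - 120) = h^2 + h - 30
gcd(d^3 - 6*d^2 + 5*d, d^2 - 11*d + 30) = d - 5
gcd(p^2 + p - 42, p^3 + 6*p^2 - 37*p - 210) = p^2 + p - 42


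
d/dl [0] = 0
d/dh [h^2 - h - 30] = 2*h - 1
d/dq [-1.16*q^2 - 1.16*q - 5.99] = -2.32*q - 1.16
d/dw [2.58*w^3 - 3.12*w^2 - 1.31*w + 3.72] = 7.74*w^2 - 6.24*w - 1.31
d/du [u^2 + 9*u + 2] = 2*u + 9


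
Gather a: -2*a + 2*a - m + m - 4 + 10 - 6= 0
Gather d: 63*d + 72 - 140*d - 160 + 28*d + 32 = -49*d - 56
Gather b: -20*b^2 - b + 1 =-20*b^2 - b + 1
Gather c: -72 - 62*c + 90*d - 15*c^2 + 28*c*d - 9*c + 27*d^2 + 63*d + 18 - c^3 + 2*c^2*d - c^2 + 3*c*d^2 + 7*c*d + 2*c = -c^3 + c^2*(2*d - 16) + c*(3*d^2 + 35*d - 69) + 27*d^2 + 153*d - 54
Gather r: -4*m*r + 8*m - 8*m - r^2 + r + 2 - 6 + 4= -r^2 + r*(1 - 4*m)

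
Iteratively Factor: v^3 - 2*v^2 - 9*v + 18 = (v - 2)*(v^2 - 9) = (v - 3)*(v - 2)*(v + 3)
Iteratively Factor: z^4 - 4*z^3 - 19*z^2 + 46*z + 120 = (z - 4)*(z^3 - 19*z - 30) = (z - 4)*(z + 3)*(z^2 - 3*z - 10) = (z - 4)*(z + 2)*(z + 3)*(z - 5)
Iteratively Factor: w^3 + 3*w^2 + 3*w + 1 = (w + 1)*(w^2 + 2*w + 1) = (w + 1)^2*(w + 1)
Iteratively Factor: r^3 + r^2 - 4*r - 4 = (r - 2)*(r^2 + 3*r + 2) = (r - 2)*(r + 2)*(r + 1)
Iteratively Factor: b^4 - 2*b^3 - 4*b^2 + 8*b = (b)*(b^3 - 2*b^2 - 4*b + 8) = b*(b - 2)*(b^2 - 4) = b*(b - 2)*(b + 2)*(b - 2)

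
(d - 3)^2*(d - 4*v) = d^3 - 4*d^2*v - 6*d^2 + 24*d*v + 9*d - 36*v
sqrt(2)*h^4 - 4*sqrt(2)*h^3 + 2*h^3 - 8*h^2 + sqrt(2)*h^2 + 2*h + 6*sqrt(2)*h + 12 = (h - 3)*(h - 2)*(h + sqrt(2))*(sqrt(2)*h + sqrt(2))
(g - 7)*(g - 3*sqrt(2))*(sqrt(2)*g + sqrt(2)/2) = sqrt(2)*g^3 - 13*sqrt(2)*g^2/2 - 6*g^2 - 7*sqrt(2)*g/2 + 39*g + 21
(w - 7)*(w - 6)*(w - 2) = w^3 - 15*w^2 + 68*w - 84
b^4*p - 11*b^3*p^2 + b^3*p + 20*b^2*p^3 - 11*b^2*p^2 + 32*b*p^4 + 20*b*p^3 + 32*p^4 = (b - 8*p)*(b - 4*p)*(b + p)*(b*p + p)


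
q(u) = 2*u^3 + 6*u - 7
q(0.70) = -2.11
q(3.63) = 110.44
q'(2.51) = 43.80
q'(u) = 6*u^2 + 6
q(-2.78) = -66.65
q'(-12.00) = 870.00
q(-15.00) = -6847.00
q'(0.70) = 8.94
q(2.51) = 39.69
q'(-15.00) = 1356.00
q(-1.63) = -25.44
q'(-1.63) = 21.94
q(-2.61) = -58.22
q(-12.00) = -3535.00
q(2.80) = 53.70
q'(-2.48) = 42.90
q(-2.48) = -52.39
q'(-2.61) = 46.87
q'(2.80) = 53.04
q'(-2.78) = 52.37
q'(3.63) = 85.06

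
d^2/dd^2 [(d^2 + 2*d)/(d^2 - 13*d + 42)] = 6*(5*d^3 - 42*d^2 - 84*d + 952)/(d^6 - 39*d^5 + 633*d^4 - 5473*d^3 + 26586*d^2 - 68796*d + 74088)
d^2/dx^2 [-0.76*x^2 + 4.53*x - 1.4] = -1.52000000000000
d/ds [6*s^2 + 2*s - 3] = 12*s + 2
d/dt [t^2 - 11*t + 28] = 2*t - 11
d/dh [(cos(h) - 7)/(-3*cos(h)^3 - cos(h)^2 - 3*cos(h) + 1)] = 32*(-3*cos(h)^3 + 31*cos(h)^2 + 7*cos(h) + 10)*sin(h)/(-4*sin(h)^2 + 21*cos(h) + 3*cos(3*h))^2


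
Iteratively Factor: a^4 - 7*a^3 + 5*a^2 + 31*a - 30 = (a + 2)*(a^3 - 9*a^2 + 23*a - 15) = (a - 5)*(a + 2)*(a^2 - 4*a + 3) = (a - 5)*(a - 1)*(a + 2)*(a - 3)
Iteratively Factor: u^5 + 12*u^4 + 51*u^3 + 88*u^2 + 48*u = (u + 4)*(u^4 + 8*u^3 + 19*u^2 + 12*u) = (u + 1)*(u + 4)*(u^3 + 7*u^2 + 12*u) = u*(u + 1)*(u + 4)*(u^2 + 7*u + 12) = u*(u + 1)*(u + 4)^2*(u + 3)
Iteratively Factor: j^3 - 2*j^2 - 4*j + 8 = (j - 2)*(j^2 - 4) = (j - 2)*(j + 2)*(j - 2)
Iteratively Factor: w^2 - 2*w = (w - 2)*(w)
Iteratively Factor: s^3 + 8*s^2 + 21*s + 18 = (s + 3)*(s^2 + 5*s + 6) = (s + 2)*(s + 3)*(s + 3)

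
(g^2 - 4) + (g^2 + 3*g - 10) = 2*g^2 + 3*g - 14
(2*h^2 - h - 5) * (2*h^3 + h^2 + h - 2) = 4*h^5 - 9*h^3 - 10*h^2 - 3*h + 10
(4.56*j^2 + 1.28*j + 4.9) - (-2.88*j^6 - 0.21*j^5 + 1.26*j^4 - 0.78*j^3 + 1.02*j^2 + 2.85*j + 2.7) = 2.88*j^6 + 0.21*j^5 - 1.26*j^4 + 0.78*j^3 + 3.54*j^2 - 1.57*j + 2.2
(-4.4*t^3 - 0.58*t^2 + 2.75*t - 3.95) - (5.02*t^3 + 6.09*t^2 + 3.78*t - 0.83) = -9.42*t^3 - 6.67*t^2 - 1.03*t - 3.12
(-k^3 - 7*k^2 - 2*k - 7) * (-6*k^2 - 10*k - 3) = 6*k^5 + 52*k^4 + 85*k^3 + 83*k^2 + 76*k + 21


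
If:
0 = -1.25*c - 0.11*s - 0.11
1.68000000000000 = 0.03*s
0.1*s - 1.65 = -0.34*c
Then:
No Solution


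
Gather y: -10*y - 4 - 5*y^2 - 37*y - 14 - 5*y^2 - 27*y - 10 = -10*y^2 - 74*y - 28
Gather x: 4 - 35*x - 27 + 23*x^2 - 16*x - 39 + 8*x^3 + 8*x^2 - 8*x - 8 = 8*x^3 + 31*x^2 - 59*x - 70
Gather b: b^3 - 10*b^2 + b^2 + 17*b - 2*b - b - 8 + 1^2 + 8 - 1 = b^3 - 9*b^2 + 14*b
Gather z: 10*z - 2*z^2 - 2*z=-2*z^2 + 8*z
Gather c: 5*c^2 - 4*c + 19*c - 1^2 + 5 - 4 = 5*c^2 + 15*c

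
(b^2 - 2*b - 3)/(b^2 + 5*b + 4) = (b - 3)/(b + 4)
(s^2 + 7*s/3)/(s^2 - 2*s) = (s + 7/3)/(s - 2)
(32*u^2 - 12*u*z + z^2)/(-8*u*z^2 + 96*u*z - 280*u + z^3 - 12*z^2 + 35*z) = (-4*u + z)/(z^2 - 12*z + 35)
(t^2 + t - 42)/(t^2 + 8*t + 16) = (t^2 + t - 42)/(t^2 + 8*t + 16)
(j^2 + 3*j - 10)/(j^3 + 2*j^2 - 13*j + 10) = 1/(j - 1)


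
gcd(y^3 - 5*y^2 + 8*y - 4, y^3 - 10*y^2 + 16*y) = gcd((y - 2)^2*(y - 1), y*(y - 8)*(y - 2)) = y - 2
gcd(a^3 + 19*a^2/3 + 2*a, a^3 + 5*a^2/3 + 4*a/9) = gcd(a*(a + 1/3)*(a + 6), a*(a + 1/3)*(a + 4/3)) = a^2 + a/3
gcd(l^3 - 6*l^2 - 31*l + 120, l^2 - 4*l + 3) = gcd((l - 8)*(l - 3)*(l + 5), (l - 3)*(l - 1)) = l - 3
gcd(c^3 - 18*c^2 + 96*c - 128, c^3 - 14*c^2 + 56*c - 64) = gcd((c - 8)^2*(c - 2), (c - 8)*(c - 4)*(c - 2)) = c^2 - 10*c + 16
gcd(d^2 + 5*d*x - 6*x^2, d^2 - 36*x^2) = d + 6*x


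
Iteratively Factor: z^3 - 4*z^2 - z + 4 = (z - 1)*(z^2 - 3*z - 4) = (z - 1)*(z + 1)*(z - 4)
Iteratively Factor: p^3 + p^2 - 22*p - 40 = (p - 5)*(p^2 + 6*p + 8) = (p - 5)*(p + 4)*(p + 2)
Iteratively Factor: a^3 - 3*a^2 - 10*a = (a - 5)*(a^2 + 2*a) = a*(a - 5)*(a + 2)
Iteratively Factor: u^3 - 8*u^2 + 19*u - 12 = (u - 1)*(u^2 - 7*u + 12) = (u - 3)*(u - 1)*(u - 4)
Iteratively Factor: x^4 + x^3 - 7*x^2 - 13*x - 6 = (x + 2)*(x^3 - x^2 - 5*x - 3) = (x - 3)*(x + 2)*(x^2 + 2*x + 1) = (x - 3)*(x + 1)*(x + 2)*(x + 1)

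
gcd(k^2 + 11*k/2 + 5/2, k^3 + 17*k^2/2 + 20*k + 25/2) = k + 5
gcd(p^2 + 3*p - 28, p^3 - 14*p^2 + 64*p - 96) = p - 4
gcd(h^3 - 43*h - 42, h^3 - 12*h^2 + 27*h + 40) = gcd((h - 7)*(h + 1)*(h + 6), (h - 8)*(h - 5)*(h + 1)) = h + 1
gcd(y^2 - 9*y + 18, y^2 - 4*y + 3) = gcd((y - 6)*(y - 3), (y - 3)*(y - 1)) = y - 3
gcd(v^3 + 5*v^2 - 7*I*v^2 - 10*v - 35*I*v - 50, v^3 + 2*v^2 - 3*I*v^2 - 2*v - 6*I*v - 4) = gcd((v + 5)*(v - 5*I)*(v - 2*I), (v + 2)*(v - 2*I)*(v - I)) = v - 2*I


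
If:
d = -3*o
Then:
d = -3*o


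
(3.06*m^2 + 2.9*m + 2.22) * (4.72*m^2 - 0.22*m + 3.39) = 14.4432*m^4 + 13.0148*m^3 + 20.2138*m^2 + 9.3426*m + 7.5258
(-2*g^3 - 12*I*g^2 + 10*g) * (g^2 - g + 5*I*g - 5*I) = -2*g^5 + 2*g^4 - 22*I*g^4 + 70*g^3 + 22*I*g^3 - 70*g^2 + 50*I*g^2 - 50*I*g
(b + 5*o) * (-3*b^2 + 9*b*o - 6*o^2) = -3*b^3 - 6*b^2*o + 39*b*o^2 - 30*o^3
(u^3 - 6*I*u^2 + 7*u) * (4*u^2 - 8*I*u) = 4*u^5 - 32*I*u^4 - 20*u^3 - 56*I*u^2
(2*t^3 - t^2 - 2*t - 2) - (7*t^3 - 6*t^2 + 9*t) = -5*t^3 + 5*t^2 - 11*t - 2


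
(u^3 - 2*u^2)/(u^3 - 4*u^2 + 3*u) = u*(u - 2)/(u^2 - 4*u + 3)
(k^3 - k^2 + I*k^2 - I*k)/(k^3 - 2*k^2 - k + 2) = k*(k + I)/(k^2 - k - 2)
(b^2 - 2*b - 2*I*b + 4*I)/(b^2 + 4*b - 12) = (b - 2*I)/(b + 6)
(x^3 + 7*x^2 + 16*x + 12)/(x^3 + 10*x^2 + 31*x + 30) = (x + 2)/(x + 5)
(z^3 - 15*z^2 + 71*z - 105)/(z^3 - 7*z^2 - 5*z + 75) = (z^2 - 10*z + 21)/(z^2 - 2*z - 15)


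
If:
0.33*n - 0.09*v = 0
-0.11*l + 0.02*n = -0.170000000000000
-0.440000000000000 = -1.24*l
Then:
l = 0.35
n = -6.55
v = -24.01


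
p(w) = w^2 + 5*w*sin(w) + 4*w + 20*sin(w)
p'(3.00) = -23.94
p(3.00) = 25.94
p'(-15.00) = 12.53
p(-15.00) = 200.77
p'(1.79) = 6.17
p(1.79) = 38.62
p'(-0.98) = 6.30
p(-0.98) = -15.50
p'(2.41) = -11.69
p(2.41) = 36.86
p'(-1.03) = 5.30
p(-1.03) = -15.79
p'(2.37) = -10.60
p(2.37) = 37.31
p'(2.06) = -1.71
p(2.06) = 39.23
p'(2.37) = -10.60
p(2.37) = 37.31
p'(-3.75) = -1.67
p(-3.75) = -0.22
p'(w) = 5*w*cos(w) + 2*w + 5*sin(w) + 20*cos(w) + 4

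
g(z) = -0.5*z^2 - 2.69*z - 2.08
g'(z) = -1.0*z - 2.69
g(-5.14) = -1.46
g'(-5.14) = 2.45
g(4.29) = -22.82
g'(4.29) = -6.98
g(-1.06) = 0.21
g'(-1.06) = -1.63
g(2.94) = -14.31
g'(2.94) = -5.63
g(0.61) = -3.91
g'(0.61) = -3.30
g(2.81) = -13.59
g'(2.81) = -5.50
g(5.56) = -32.49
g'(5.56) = -8.25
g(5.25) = -29.98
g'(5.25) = -7.94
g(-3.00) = 1.49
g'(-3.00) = 0.31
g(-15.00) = -74.23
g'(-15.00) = 12.31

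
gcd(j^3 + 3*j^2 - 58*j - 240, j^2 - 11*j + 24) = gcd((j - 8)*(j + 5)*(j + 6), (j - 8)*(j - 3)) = j - 8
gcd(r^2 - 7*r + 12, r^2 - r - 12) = r - 4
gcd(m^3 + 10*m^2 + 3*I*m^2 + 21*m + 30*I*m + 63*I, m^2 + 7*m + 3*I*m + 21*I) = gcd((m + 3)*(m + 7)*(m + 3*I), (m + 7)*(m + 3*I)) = m^2 + m*(7 + 3*I) + 21*I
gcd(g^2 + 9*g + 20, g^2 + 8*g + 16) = g + 4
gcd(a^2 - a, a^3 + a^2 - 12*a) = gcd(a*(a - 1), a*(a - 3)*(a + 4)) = a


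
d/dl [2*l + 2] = 2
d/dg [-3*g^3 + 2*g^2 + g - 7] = -9*g^2 + 4*g + 1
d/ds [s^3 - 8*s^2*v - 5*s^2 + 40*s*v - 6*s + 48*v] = 3*s^2 - 16*s*v - 10*s + 40*v - 6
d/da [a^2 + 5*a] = 2*a + 5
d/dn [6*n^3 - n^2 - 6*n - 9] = 18*n^2 - 2*n - 6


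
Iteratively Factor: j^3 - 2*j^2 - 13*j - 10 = (j + 2)*(j^2 - 4*j - 5) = (j + 1)*(j + 2)*(j - 5)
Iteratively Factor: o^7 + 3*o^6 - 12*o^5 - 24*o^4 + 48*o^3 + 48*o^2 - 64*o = (o + 2)*(o^6 + o^5 - 14*o^4 + 4*o^3 + 40*o^2 - 32*o) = (o + 2)*(o + 4)*(o^5 - 3*o^4 - 2*o^3 + 12*o^2 - 8*o) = o*(o + 2)*(o + 4)*(o^4 - 3*o^3 - 2*o^2 + 12*o - 8) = o*(o - 2)*(o + 2)*(o + 4)*(o^3 - o^2 - 4*o + 4) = o*(o - 2)*(o - 1)*(o + 2)*(o + 4)*(o^2 - 4) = o*(o - 2)^2*(o - 1)*(o + 2)*(o + 4)*(o + 2)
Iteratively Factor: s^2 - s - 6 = (s - 3)*(s + 2)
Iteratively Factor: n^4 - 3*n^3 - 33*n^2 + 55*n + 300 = (n + 4)*(n^3 - 7*n^2 - 5*n + 75) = (n + 3)*(n + 4)*(n^2 - 10*n + 25) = (n - 5)*(n + 3)*(n + 4)*(n - 5)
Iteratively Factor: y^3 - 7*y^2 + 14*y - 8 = (y - 2)*(y^2 - 5*y + 4) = (y - 4)*(y - 2)*(y - 1)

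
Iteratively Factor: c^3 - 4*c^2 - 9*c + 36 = (c - 3)*(c^2 - c - 12) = (c - 4)*(c - 3)*(c + 3)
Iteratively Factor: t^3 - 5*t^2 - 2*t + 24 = (t - 3)*(t^2 - 2*t - 8) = (t - 4)*(t - 3)*(t + 2)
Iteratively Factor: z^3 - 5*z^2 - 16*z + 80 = (z + 4)*(z^2 - 9*z + 20) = (z - 4)*(z + 4)*(z - 5)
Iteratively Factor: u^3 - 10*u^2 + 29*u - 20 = (u - 5)*(u^2 - 5*u + 4) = (u - 5)*(u - 1)*(u - 4)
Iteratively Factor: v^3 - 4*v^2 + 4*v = (v - 2)*(v^2 - 2*v) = v*(v - 2)*(v - 2)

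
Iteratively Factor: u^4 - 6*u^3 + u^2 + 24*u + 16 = (u - 4)*(u^3 - 2*u^2 - 7*u - 4) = (u - 4)*(u + 1)*(u^2 - 3*u - 4) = (u - 4)^2*(u + 1)*(u + 1)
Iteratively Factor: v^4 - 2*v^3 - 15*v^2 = (v + 3)*(v^3 - 5*v^2) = v*(v + 3)*(v^2 - 5*v) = v*(v - 5)*(v + 3)*(v)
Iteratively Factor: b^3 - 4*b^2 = (b - 4)*(b^2) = b*(b - 4)*(b)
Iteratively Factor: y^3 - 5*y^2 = (y - 5)*(y^2) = y*(y - 5)*(y)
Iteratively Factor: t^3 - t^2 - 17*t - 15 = (t + 1)*(t^2 - 2*t - 15) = (t + 1)*(t + 3)*(t - 5)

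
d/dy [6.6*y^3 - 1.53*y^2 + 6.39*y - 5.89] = 19.8*y^2 - 3.06*y + 6.39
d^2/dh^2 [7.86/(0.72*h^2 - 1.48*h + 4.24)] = (-8.149248*h^2 + 16.751232*h + 7.86*(1.44*h - 1.48)*(2.88*h - 2.96) - 47.990016)/(0.72*h^2 - 1.48*h + 4.24)^3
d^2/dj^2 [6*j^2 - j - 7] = 12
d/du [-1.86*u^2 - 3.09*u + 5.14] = -3.72*u - 3.09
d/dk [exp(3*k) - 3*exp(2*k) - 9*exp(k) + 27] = 3*(exp(2*k) - 2*exp(k) - 3)*exp(k)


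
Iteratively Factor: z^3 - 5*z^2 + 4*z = (z - 4)*(z^2 - z) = z*(z - 4)*(z - 1)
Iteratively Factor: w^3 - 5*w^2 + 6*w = (w)*(w^2 - 5*w + 6) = w*(w - 2)*(w - 3)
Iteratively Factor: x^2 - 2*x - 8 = (x + 2)*(x - 4)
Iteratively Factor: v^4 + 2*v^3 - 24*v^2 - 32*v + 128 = (v + 4)*(v^3 - 2*v^2 - 16*v + 32) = (v - 2)*(v + 4)*(v^2 - 16) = (v - 2)*(v + 4)^2*(v - 4)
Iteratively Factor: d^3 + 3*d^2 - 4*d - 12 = (d - 2)*(d^2 + 5*d + 6) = (d - 2)*(d + 2)*(d + 3)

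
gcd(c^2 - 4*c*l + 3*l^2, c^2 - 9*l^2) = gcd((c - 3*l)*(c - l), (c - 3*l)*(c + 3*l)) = c - 3*l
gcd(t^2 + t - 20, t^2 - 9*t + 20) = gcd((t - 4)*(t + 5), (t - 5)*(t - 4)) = t - 4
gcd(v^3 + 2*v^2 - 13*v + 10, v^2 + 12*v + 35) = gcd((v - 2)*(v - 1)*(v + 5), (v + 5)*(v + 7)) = v + 5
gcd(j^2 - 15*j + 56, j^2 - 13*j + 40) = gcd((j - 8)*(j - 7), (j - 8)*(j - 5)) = j - 8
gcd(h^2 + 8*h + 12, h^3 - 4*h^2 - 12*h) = h + 2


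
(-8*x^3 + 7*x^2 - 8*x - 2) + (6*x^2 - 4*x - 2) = -8*x^3 + 13*x^2 - 12*x - 4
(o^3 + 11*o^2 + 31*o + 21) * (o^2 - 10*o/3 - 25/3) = o^5 + 23*o^4/3 - 14*o^3 - 174*o^2 - 985*o/3 - 175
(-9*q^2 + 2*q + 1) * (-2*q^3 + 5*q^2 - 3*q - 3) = 18*q^5 - 49*q^4 + 35*q^3 + 26*q^2 - 9*q - 3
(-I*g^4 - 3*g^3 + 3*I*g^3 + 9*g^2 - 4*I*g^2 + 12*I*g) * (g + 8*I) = -I*g^5 + 5*g^4 + 3*I*g^4 - 15*g^3 - 28*I*g^3 + 32*g^2 + 84*I*g^2 - 96*g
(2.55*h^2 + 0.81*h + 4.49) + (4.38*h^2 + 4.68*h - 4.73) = 6.93*h^2 + 5.49*h - 0.24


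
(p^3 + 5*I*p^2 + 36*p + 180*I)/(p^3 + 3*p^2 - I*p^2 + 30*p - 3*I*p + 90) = (p + 6*I)/(p + 3)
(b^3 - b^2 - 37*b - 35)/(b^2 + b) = b - 2 - 35/b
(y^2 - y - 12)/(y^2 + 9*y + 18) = (y - 4)/(y + 6)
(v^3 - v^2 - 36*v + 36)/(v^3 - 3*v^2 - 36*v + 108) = (v - 1)/(v - 3)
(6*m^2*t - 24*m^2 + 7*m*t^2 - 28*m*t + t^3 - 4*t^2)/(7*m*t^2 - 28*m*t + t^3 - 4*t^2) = (6*m^2 + 7*m*t + t^2)/(t*(7*m + t))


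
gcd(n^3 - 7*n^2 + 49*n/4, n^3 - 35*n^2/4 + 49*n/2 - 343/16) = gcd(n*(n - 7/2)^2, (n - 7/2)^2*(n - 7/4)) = n^2 - 7*n + 49/4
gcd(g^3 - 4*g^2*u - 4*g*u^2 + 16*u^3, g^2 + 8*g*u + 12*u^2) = g + 2*u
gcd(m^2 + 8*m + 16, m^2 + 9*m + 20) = m + 4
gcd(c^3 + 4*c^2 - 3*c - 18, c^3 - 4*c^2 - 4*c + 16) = c - 2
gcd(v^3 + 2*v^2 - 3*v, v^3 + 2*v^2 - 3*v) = v^3 + 2*v^2 - 3*v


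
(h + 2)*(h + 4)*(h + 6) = h^3 + 12*h^2 + 44*h + 48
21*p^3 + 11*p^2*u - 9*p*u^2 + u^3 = (-7*p + u)*(-3*p + u)*(p + u)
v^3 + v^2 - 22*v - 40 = (v - 5)*(v + 2)*(v + 4)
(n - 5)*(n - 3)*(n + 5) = n^3 - 3*n^2 - 25*n + 75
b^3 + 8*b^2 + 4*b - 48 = (b - 2)*(b + 4)*(b + 6)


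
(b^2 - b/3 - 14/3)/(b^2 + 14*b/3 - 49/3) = (b + 2)/(b + 7)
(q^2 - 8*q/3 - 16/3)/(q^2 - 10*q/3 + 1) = (3*q^2 - 8*q - 16)/(3*q^2 - 10*q + 3)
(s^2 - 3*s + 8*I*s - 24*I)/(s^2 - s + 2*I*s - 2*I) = (s^2 + s*(-3 + 8*I) - 24*I)/(s^2 + s*(-1 + 2*I) - 2*I)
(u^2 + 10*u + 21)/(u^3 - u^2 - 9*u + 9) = (u + 7)/(u^2 - 4*u + 3)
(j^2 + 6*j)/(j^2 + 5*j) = (j + 6)/(j + 5)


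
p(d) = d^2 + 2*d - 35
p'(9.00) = 20.00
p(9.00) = 64.00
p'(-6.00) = -10.00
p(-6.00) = -11.00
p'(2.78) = 7.56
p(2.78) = -21.71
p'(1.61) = 5.22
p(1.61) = -29.19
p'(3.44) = 8.88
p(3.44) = -16.29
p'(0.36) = 2.72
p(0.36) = -34.15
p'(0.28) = 2.56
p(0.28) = -34.36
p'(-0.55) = 0.90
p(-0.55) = -35.80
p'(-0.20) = 1.60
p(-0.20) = -35.36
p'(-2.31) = -2.62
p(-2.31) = -34.28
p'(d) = 2*d + 2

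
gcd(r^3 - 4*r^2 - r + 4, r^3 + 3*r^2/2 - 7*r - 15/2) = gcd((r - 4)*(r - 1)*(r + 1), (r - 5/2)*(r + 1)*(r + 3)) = r + 1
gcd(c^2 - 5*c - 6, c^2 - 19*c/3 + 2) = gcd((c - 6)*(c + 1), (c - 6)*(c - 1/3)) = c - 6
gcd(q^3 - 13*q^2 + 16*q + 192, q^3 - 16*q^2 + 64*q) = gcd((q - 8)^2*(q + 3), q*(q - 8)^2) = q^2 - 16*q + 64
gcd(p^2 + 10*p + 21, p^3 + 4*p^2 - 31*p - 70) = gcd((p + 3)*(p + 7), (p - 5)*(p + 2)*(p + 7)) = p + 7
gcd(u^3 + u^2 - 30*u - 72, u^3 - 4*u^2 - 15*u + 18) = u^2 - 3*u - 18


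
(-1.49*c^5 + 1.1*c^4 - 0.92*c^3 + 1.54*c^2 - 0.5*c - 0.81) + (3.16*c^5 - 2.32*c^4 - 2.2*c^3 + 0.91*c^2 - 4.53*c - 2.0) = 1.67*c^5 - 1.22*c^4 - 3.12*c^3 + 2.45*c^2 - 5.03*c - 2.81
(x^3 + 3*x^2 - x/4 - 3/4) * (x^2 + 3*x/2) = x^5 + 9*x^4/2 + 17*x^3/4 - 9*x^2/8 - 9*x/8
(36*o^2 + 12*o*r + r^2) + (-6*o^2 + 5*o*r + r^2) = 30*o^2 + 17*o*r + 2*r^2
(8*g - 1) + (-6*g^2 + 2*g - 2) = -6*g^2 + 10*g - 3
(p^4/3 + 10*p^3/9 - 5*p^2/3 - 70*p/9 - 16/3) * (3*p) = p^5 + 10*p^4/3 - 5*p^3 - 70*p^2/3 - 16*p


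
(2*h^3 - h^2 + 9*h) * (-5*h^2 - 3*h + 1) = -10*h^5 - h^4 - 40*h^3 - 28*h^2 + 9*h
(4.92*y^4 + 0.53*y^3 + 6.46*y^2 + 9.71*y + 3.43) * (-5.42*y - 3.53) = -26.6664*y^5 - 20.2402*y^4 - 36.8841*y^3 - 75.432*y^2 - 52.8669*y - 12.1079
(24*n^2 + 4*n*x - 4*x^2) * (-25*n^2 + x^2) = -600*n^4 - 100*n^3*x + 124*n^2*x^2 + 4*n*x^3 - 4*x^4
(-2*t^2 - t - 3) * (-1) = 2*t^2 + t + 3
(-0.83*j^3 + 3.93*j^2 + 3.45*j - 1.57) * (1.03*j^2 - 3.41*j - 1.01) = -0.8549*j^5 + 6.8782*j^4 - 9.0095*j^3 - 17.3509*j^2 + 1.8692*j + 1.5857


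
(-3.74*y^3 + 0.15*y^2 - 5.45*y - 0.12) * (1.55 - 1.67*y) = 6.2458*y^4 - 6.0475*y^3 + 9.334*y^2 - 8.2471*y - 0.186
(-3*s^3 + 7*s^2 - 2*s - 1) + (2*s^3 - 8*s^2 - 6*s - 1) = -s^3 - s^2 - 8*s - 2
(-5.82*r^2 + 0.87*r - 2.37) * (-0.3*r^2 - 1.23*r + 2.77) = 1.746*r^4 + 6.8976*r^3 - 16.4805*r^2 + 5.325*r - 6.5649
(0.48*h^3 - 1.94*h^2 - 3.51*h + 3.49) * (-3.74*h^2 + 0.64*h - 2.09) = -1.7952*h^5 + 7.5628*h^4 + 10.8826*h^3 - 11.2444*h^2 + 9.5695*h - 7.2941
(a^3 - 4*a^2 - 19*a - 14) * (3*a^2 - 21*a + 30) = 3*a^5 - 33*a^4 + 57*a^3 + 237*a^2 - 276*a - 420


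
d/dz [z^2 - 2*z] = 2*z - 2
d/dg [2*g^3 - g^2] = 2*g*(3*g - 1)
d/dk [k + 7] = 1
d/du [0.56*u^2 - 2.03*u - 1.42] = 1.12*u - 2.03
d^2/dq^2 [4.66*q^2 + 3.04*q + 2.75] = 9.32000000000000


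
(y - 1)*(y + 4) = y^2 + 3*y - 4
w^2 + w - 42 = (w - 6)*(w + 7)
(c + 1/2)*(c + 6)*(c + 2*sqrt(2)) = c^3 + 2*sqrt(2)*c^2 + 13*c^2/2 + 3*c + 13*sqrt(2)*c + 6*sqrt(2)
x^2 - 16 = (x - 4)*(x + 4)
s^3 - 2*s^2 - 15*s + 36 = (s - 3)^2*(s + 4)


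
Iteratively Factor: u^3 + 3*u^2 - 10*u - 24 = (u + 2)*(u^2 + u - 12) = (u - 3)*(u + 2)*(u + 4)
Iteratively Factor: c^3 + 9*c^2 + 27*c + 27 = (c + 3)*(c^2 + 6*c + 9) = (c + 3)^2*(c + 3)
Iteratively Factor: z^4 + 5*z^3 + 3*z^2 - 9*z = (z - 1)*(z^3 + 6*z^2 + 9*z) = (z - 1)*(z + 3)*(z^2 + 3*z) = z*(z - 1)*(z + 3)*(z + 3)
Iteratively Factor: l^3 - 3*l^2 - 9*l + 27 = (l - 3)*(l^2 - 9) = (l - 3)*(l + 3)*(l - 3)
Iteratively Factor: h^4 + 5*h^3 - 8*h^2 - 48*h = (h - 3)*(h^3 + 8*h^2 + 16*h) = (h - 3)*(h + 4)*(h^2 + 4*h) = h*(h - 3)*(h + 4)*(h + 4)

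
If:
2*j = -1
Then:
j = -1/2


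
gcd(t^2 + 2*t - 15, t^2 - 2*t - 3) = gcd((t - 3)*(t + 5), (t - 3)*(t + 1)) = t - 3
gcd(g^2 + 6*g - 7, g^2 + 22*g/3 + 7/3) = g + 7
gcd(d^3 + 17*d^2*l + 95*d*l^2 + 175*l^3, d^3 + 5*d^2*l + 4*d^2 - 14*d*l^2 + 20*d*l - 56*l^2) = d + 7*l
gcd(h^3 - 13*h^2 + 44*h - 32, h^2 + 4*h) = 1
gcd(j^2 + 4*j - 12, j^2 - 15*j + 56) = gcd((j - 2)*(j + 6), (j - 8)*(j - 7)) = 1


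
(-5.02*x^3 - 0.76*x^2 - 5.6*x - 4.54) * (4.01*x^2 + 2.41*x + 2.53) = -20.1302*x^5 - 15.1458*x^4 - 36.9882*x^3 - 33.6242*x^2 - 25.1094*x - 11.4862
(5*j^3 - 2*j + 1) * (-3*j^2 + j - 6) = -15*j^5 + 5*j^4 - 24*j^3 - 5*j^2 + 13*j - 6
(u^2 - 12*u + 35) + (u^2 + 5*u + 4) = 2*u^2 - 7*u + 39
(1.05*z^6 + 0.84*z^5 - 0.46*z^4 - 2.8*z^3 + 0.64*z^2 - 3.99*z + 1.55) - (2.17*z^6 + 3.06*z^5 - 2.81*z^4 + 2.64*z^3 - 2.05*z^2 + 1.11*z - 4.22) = -1.12*z^6 - 2.22*z^5 + 2.35*z^4 - 5.44*z^3 + 2.69*z^2 - 5.1*z + 5.77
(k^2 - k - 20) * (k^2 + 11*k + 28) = k^4 + 10*k^3 - 3*k^2 - 248*k - 560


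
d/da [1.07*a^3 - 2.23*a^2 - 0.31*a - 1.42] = 3.21*a^2 - 4.46*a - 0.31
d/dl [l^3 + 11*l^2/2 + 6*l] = 3*l^2 + 11*l + 6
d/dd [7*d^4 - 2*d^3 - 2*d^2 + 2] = 2*d*(14*d^2 - 3*d - 2)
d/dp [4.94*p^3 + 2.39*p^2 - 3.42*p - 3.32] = 14.82*p^2 + 4.78*p - 3.42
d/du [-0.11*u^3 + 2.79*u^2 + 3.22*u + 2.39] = -0.33*u^2 + 5.58*u + 3.22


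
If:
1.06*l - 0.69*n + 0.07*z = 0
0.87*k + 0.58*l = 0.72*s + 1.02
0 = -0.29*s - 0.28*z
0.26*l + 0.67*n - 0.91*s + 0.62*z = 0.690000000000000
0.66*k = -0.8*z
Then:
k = 0.81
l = 1.35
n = 2.00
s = 0.64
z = -0.67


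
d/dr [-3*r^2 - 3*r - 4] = -6*r - 3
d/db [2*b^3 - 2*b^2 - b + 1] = 6*b^2 - 4*b - 1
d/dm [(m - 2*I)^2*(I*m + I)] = I*(m - 2*I)*(3*m + 2 - 2*I)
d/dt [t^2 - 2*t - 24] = 2*t - 2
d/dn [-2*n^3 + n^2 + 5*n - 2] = -6*n^2 + 2*n + 5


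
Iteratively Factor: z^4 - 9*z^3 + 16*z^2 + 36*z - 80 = (z - 2)*(z^3 - 7*z^2 + 2*z + 40) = (z - 5)*(z - 2)*(z^2 - 2*z - 8) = (z - 5)*(z - 2)*(z + 2)*(z - 4)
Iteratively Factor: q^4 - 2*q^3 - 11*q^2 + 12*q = (q - 4)*(q^3 + 2*q^2 - 3*q) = q*(q - 4)*(q^2 + 2*q - 3) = q*(q - 4)*(q - 1)*(q + 3)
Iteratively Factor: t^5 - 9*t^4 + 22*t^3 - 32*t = (t - 2)*(t^4 - 7*t^3 + 8*t^2 + 16*t) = t*(t - 2)*(t^3 - 7*t^2 + 8*t + 16) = t*(t - 4)*(t - 2)*(t^2 - 3*t - 4) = t*(t - 4)^2*(t - 2)*(t + 1)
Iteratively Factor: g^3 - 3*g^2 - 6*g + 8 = (g - 4)*(g^2 + g - 2) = (g - 4)*(g - 1)*(g + 2)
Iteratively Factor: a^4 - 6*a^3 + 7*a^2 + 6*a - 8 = (a - 4)*(a^3 - 2*a^2 - a + 2) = (a - 4)*(a + 1)*(a^2 - 3*a + 2) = (a - 4)*(a - 1)*(a + 1)*(a - 2)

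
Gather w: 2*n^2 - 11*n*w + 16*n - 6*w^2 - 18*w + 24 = 2*n^2 + 16*n - 6*w^2 + w*(-11*n - 18) + 24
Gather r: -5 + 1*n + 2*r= n + 2*r - 5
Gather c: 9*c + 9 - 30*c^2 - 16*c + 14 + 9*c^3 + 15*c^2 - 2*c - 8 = 9*c^3 - 15*c^2 - 9*c + 15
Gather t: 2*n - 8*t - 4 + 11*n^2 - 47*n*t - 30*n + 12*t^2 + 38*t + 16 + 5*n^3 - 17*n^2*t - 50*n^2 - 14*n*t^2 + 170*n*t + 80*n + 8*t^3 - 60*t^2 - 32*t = 5*n^3 - 39*n^2 + 52*n + 8*t^3 + t^2*(-14*n - 48) + t*(-17*n^2 + 123*n - 2) + 12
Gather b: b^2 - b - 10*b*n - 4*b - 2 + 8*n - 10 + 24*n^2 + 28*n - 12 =b^2 + b*(-10*n - 5) + 24*n^2 + 36*n - 24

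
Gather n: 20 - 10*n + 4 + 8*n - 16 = 8 - 2*n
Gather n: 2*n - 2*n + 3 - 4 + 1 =0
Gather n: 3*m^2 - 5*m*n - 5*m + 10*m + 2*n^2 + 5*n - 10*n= 3*m^2 + 5*m + 2*n^2 + n*(-5*m - 5)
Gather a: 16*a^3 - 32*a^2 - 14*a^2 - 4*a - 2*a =16*a^3 - 46*a^2 - 6*a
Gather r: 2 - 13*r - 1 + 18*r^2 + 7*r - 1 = 18*r^2 - 6*r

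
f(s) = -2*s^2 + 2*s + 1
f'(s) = 2 - 4*s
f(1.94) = -2.65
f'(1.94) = -5.76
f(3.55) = -17.10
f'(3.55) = -12.20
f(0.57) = 1.49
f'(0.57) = -0.28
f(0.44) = 1.49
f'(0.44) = 0.24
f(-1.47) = -6.26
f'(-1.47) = 7.88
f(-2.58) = -17.47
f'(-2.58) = 12.32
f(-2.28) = -13.96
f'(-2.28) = 11.12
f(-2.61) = -17.84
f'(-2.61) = 12.44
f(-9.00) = -179.00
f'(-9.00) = 38.00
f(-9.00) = -179.00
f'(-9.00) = 38.00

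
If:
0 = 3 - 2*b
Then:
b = 3/2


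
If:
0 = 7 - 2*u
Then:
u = 7/2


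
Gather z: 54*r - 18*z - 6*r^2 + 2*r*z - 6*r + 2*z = -6*r^2 + 48*r + z*(2*r - 16)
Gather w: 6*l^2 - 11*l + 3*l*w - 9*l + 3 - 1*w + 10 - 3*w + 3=6*l^2 - 20*l + w*(3*l - 4) + 16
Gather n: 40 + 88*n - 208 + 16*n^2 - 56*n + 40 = 16*n^2 + 32*n - 128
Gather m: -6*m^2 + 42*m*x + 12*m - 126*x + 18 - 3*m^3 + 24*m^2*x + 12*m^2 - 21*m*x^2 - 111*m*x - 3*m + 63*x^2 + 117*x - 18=-3*m^3 + m^2*(24*x + 6) + m*(-21*x^2 - 69*x + 9) + 63*x^2 - 9*x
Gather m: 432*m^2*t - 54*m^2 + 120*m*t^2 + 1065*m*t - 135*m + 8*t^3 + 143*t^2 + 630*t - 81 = m^2*(432*t - 54) + m*(120*t^2 + 1065*t - 135) + 8*t^3 + 143*t^2 + 630*t - 81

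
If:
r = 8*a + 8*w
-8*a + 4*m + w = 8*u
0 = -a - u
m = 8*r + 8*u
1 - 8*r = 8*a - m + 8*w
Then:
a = 257/2320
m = 7/290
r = 33/290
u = -257/2320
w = -14/145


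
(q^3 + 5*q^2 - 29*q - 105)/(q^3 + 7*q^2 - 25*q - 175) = (q + 3)/(q + 5)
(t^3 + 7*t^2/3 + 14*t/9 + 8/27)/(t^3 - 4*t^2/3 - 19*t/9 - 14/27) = (3*t + 4)/(3*t - 7)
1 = 1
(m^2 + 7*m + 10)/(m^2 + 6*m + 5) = (m + 2)/(m + 1)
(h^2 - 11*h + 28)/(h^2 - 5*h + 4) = (h - 7)/(h - 1)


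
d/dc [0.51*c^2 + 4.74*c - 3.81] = 1.02*c + 4.74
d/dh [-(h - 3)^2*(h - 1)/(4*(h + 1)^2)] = (h - 3)*((5 - 3*h)*(h + 1) + 2*(h - 3)*(h - 1))/(4*(h + 1)^3)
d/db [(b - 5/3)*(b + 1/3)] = 2*b - 4/3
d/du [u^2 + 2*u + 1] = 2*u + 2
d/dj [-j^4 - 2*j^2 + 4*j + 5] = -4*j^3 - 4*j + 4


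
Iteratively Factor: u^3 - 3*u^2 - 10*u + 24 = (u + 3)*(u^2 - 6*u + 8) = (u - 4)*(u + 3)*(u - 2)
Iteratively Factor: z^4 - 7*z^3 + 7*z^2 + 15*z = (z)*(z^3 - 7*z^2 + 7*z + 15) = z*(z - 5)*(z^2 - 2*z - 3) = z*(z - 5)*(z + 1)*(z - 3)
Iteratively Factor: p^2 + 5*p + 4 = (p + 4)*(p + 1)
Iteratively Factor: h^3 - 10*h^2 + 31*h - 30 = (h - 5)*(h^2 - 5*h + 6) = (h - 5)*(h - 3)*(h - 2)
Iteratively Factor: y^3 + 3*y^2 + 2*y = (y)*(y^2 + 3*y + 2) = y*(y + 2)*(y + 1)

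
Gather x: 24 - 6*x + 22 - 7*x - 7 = 39 - 13*x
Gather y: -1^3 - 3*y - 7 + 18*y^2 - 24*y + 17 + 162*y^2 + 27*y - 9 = 180*y^2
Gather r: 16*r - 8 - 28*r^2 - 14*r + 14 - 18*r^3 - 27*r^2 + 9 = -18*r^3 - 55*r^2 + 2*r + 15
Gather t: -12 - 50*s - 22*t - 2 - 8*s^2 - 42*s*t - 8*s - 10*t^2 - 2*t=-8*s^2 - 58*s - 10*t^2 + t*(-42*s - 24) - 14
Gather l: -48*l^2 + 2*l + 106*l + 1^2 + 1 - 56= -48*l^2 + 108*l - 54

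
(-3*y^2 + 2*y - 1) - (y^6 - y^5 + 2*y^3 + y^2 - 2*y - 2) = -y^6 + y^5 - 2*y^3 - 4*y^2 + 4*y + 1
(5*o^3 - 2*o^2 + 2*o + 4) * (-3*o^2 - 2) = -15*o^5 + 6*o^4 - 16*o^3 - 8*o^2 - 4*o - 8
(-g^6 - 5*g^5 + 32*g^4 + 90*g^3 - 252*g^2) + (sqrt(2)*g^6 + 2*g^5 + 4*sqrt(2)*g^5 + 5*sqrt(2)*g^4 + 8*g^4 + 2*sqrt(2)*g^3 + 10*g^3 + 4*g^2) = -g^6 + sqrt(2)*g^6 - 3*g^5 + 4*sqrt(2)*g^5 + 5*sqrt(2)*g^4 + 40*g^4 + 2*sqrt(2)*g^3 + 100*g^3 - 248*g^2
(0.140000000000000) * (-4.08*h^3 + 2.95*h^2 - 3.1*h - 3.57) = -0.5712*h^3 + 0.413*h^2 - 0.434*h - 0.4998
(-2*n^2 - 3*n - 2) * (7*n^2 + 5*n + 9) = -14*n^4 - 31*n^3 - 47*n^2 - 37*n - 18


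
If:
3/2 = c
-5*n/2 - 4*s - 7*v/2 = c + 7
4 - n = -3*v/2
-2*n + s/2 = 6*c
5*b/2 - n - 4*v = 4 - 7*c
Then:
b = -7423/625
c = 3/2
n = -427/125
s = 542/125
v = -618/125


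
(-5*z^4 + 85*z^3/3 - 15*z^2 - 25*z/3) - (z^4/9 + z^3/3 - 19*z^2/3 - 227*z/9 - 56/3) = -46*z^4/9 + 28*z^3 - 26*z^2/3 + 152*z/9 + 56/3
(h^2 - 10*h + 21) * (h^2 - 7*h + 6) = h^4 - 17*h^3 + 97*h^2 - 207*h + 126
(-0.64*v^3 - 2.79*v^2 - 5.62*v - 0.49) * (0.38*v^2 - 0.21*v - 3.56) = -0.2432*v^5 - 0.9258*v^4 + 0.7287*v^3 + 10.9264*v^2 + 20.1101*v + 1.7444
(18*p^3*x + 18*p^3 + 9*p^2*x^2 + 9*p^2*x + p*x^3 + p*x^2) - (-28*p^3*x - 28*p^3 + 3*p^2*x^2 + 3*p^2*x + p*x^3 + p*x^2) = 46*p^3*x + 46*p^3 + 6*p^2*x^2 + 6*p^2*x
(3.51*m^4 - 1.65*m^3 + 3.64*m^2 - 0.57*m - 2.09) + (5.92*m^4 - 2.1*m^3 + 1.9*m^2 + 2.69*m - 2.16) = 9.43*m^4 - 3.75*m^3 + 5.54*m^2 + 2.12*m - 4.25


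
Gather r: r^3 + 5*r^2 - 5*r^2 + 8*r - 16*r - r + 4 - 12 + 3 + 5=r^3 - 9*r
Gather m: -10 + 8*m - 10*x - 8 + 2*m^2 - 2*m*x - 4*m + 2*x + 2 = 2*m^2 + m*(4 - 2*x) - 8*x - 16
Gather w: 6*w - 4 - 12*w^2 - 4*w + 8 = -12*w^2 + 2*w + 4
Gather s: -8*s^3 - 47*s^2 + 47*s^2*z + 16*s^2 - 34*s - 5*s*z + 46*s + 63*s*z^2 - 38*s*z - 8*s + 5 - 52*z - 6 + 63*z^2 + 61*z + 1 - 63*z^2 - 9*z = -8*s^3 + s^2*(47*z - 31) + s*(63*z^2 - 43*z + 4)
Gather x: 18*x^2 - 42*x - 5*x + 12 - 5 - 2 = 18*x^2 - 47*x + 5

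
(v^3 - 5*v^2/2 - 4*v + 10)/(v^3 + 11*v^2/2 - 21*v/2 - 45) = (2*v^3 - 5*v^2 - 8*v + 20)/(2*v^3 + 11*v^2 - 21*v - 90)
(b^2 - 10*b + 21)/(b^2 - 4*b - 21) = (b - 3)/(b + 3)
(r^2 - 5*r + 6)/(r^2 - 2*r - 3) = (r - 2)/(r + 1)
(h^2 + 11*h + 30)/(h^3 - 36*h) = (h + 5)/(h*(h - 6))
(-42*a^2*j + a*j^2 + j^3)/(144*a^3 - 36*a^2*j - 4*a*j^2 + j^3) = j*(-7*a - j)/(24*a^2 - 2*a*j - j^2)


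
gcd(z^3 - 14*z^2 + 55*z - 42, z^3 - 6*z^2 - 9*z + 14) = z^2 - 8*z + 7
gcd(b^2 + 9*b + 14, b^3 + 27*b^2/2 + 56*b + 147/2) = b + 7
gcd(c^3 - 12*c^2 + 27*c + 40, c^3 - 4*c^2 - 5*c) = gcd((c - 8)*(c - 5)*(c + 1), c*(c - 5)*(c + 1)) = c^2 - 4*c - 5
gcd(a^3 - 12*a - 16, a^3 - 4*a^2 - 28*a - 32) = a^2 + 4*a + 4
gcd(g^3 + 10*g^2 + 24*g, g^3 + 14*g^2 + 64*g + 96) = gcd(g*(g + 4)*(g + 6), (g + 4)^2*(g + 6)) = g^2 + 10*g + 24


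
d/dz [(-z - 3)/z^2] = (z + 6)/z^3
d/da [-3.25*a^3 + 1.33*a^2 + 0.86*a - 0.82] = -9.75*a^2 + 2.66*a + 0.86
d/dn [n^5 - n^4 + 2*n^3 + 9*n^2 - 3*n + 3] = 5*n^4 - 4*n^3 + 6*n^2 + 18*n - 3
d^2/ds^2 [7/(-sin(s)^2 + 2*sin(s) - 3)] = 14*(2*sin(s)^4 - 3*sin(s)^3 - 7*sin(s)^2 + 9*sin(s) - 1)/(sin(s)^2 - 2*sin(s) + 3)^3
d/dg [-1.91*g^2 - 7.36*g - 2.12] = -3.82*g - 7.36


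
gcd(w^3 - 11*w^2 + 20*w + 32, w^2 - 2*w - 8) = w - 4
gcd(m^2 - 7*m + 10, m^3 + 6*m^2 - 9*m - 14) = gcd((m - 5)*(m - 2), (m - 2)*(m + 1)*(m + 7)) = m - 2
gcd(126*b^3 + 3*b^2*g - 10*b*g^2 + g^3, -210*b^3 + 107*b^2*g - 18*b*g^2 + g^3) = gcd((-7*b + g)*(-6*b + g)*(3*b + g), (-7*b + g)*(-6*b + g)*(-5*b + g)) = 42*b^2 - 13*b*g + g^2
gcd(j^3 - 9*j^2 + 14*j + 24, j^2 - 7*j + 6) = j - 6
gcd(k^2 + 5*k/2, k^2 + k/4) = k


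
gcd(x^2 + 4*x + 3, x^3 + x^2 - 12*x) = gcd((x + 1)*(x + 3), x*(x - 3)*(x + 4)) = 1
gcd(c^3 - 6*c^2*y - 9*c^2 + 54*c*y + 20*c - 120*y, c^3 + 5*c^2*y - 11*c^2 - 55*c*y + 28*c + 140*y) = c - 4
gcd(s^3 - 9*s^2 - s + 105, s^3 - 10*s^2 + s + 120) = s^2 - 2*s - 15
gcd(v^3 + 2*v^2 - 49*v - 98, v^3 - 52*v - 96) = v + 2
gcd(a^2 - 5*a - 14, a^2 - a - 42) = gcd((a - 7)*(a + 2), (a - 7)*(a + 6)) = a - 7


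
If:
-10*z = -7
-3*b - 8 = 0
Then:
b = -8/3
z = 7/10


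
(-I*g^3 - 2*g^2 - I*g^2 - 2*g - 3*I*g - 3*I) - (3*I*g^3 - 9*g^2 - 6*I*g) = -4*I*g^3 + 7*g^2 - I*g^2 - 2*g + 3*I*g - 3*I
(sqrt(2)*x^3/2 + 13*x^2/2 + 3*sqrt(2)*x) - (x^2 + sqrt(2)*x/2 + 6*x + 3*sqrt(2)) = sqrt(2)*x^3/2 + 11*x^2/2 - 6*x + 5*sqrt(2)*x/2 - 3*sqrt(2)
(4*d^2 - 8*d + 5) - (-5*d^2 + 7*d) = 9*d^2 - 15*d + 5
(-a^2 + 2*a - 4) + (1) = -a^2 + 2*a - 3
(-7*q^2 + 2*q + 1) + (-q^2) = -8*q^2 + 2*q + 1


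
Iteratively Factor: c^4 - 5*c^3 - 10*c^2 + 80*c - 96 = (c - 2)*(c^3 - 3*c^2 - 16*c + 48) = (c - 3)*(c - 2)*(c^2 - 16) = (c - 4)*(c - 3)*(c - 2)*(c + 4)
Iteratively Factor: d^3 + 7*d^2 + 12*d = (d + 4)*(d^2 + 3*d) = d*(d + 4)*(d + 3)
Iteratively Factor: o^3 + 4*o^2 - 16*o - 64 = (o + 4)*(o^2 - 16) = (o - 4)*(o + 4)*(o + 4)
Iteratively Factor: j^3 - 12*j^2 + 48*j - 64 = (j - 4)*(j^2 - 8*j + 16) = (j - 4)^2*(j - 4)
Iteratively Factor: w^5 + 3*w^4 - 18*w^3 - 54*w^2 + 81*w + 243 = (w + 3)*(w^4 - 18*w^2 + 81) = (w + 3)^2*(w^3 - 3*w^2 - 9*w + 27) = (w + 3)^3*(w^2 - 6*w + 9) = (w - 3)*(w + 3)^3*(w - 3)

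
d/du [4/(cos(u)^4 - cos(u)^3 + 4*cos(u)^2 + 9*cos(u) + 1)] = 4*(4*cos(u)^3 - 3*cos(u)^2 + 8*cos(u) + 9)*sin(u)/(cos(u)^4 - cos(u)^3 + 4*cos(u)^2 + 9*cos(u) + 1)^2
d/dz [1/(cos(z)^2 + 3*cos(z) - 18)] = (2*cos(z) + 3)*sin(z)/(cos(z)^2 + 3*cos(z) - 18)^2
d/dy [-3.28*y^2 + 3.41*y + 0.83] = 3.41 - 6.56*y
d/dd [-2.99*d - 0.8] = -2.99000000000000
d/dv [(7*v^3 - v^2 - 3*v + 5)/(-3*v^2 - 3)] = (-7*v^4 - 24*v^2 + 12*v + 3)/(3*(v^4 + 2*v^2 + 1))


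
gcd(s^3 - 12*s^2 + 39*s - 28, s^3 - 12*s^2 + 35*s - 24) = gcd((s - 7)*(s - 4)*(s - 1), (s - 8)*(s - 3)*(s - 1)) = s - 1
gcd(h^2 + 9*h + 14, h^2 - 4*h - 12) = h + 2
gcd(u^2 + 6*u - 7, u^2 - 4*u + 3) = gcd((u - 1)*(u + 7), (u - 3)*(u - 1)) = u - 1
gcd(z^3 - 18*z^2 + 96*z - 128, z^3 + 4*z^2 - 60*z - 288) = z - 8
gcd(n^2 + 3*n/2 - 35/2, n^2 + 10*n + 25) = n + 5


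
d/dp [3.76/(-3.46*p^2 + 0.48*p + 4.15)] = (26.0192*p - 1.8048)/(-3.46*p^2 + 0.48*p + 4.15)^2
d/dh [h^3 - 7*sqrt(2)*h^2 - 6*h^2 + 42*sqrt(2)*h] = 3*h^2 - 14*sqrt(2)*h - 12*h + 42*sqrt(2)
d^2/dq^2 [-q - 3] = 0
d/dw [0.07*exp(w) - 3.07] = 0.07*exp(w)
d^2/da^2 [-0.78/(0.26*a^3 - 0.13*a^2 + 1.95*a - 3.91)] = ((1.2168*a - 0.2028)*(0.26*a^3 - 0.13*a^2 + 1.95*a - 3.91) - 0.78*(0.78*a^2 - 0.26*a + 1.95)*(1.56*a^2 - 0.52*a + 3.9))/(0.26*a^3 - 0.13*a^2 + 1.95*a - 3.91)^3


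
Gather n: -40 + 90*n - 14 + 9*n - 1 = 99*n - 55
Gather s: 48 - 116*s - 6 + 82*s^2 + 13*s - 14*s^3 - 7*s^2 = -14*s^3 + 75*s^2 - 103*s + 42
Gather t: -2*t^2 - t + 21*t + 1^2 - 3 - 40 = -2*t^2 + 20*t - 42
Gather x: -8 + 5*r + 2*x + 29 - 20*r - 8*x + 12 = -15*r - 6*x + 33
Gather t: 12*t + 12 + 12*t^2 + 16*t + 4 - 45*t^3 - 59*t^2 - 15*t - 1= -45*t^3 - 47*t^2 + 13*t + 15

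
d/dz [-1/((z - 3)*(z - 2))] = (2*z - 5)/((z - 3)^2*(z - 2)^2)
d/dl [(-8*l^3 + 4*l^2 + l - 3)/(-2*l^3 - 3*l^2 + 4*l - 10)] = (32*l^4 - 60*l^3 + 241*l^2 - 98*l + 2)/(4*l^6 + 12*l^5 - 7*l^4 + 16*l^3 + 76*l^2 - 80*l + 100)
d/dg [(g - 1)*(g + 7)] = 2*g + 6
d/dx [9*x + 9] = 9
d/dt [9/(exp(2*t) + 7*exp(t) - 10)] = (-18*exp(t) - 63)*exp(t)/(exp(2*t) + 7*exp(t) - 10)^2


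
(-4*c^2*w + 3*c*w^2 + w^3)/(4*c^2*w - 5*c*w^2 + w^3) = (4*c + w)/(-4*c + w)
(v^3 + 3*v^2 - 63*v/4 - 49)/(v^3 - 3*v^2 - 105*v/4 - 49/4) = (2*v^2 - v - 28)/(2*v^2 - 13*v - 7)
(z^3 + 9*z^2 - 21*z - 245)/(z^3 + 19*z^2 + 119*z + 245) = (z - 5)/(z + 5)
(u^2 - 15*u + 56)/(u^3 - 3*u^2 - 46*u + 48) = (u - 7)/(u^2 + 5*u - 6)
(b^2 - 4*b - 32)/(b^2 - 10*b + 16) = (b + 4)/(b - 2)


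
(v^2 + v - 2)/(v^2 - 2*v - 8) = (v - 1)/(v - 4)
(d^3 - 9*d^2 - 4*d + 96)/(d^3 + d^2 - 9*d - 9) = (d^2 - 12*d + 32)/(d^2 - 2*d - 3)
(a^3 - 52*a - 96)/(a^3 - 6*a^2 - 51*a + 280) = (a^2 + 8*a + 12)/(a^2 + 2*a - 35)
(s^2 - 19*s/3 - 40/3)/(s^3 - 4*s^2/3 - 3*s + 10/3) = (s - 8)/(s^2 - 3*s + 2)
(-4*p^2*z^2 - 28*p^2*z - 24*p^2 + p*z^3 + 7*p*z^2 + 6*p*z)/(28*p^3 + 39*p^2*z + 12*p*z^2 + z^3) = p*(-4*p*z^2 - 28*p*z - 24*p + z^3 + 7*z^2 + 6*z)/(28*p^3 + 39*p^2*z + 12*p*z^2 + z^3)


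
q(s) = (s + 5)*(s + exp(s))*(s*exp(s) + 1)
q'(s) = (s + 5)*(s + exp(s))*(s*exp(s) + exp(s)) + (s + 5)*(s*exp(s) + 1)*(exp(s) + 1) + (s + exp(s))*(s*exp(s) + 1) = (s + 1)*(s + 5)*(s + exp(s))*exp(s) + (s + 5)*(s*exp(s) + 1)*(exp(s) + 1) + (s + exp(s))*(s*exp(s) + 1)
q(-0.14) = 3.11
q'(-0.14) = 11.27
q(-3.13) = -4.98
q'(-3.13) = -0.44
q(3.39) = 28168.70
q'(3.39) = 65608.36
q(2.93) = 9595.73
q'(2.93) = 22591.03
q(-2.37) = -4.66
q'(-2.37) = 1.23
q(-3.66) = -4.41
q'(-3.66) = -1.71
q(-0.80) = -0.94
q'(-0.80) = 3.54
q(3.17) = 16854.39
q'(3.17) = 39442.92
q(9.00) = 8282458577.65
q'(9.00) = 18068500306.15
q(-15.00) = 150.00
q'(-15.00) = -25.00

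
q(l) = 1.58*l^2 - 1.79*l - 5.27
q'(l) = 3.16*l - 1.79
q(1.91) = -2.92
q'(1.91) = 4.25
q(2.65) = 1.08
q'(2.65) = 6.58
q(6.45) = 48.92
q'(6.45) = 18.59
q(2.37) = -0.64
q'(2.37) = 5.70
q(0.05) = -5.36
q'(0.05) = -1.63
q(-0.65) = -3.44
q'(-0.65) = -3.84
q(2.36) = -0.69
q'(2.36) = 5.67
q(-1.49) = 0.90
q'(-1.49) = -6.50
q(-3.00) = 14.32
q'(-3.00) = -11.27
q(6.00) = 40.87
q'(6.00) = 17.17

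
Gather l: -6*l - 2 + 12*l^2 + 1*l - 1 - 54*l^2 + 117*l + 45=-42*l^2 + 112*l + 42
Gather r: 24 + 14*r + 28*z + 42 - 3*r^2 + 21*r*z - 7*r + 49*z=-3*r^2 + r*(21*z + 7) + 77*z + 66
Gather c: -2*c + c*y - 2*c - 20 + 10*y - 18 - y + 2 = c*(y - 4) + 9*y - 36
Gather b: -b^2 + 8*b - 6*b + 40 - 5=-b^2 + 2*b + 35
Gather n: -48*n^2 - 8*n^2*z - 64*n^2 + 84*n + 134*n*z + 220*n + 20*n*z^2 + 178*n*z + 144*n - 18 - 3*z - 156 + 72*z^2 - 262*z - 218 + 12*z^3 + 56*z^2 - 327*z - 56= n^2*(-8*z - 112) + n*(20*z^2 + 312*z + 448) + 12*z^3 + 128*z^2 - 592*z - 448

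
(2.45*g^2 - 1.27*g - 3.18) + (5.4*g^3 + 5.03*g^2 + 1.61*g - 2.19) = 5.4*g^3 + 7.48*g^2 + 0.34*g - 5.37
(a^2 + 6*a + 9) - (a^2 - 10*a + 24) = 16*a - 15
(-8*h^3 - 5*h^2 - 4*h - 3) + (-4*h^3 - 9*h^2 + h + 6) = -12*h^3 - 14*h^2 - 3*h + 3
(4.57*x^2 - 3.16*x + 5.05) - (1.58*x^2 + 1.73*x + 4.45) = 2.99*x^2 - 4.89*x + 0.6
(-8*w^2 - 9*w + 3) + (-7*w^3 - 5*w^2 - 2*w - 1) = -7*w^3 - 13*w^2 - 11*w + 2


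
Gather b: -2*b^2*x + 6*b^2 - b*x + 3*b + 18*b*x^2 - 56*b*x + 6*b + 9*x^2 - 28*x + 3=b^2*(6 - 2*x) + b*(18*x^2 - 57*x + 9) + 9*x^2 - 28*x + 3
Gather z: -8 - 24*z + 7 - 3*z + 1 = -27*z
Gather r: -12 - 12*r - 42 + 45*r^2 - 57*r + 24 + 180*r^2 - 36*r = 225*r^2 - 105*r - 30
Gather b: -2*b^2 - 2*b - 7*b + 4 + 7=-2*b^2 - 9*b + 11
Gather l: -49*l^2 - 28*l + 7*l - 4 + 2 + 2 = -49*l^2 - 21*l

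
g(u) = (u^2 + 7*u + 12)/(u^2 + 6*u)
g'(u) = (-2*u - 6)*(u^2 + 7*u + 12)/(u^2 + 6*u)^2 + (2*u + 7)/(u^2 + 6*u) = (-u^2 - 24*u - 72)/(u^2*(u^2 + 12*u + 36))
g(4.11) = 1.39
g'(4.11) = -0.11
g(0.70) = 3.71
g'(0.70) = -4.06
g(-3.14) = 0.01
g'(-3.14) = -0.08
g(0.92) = 3.03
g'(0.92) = -2.34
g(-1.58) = -0.49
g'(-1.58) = -0.75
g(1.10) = 2.68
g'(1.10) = -1.63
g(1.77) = 2.00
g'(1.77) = -0.62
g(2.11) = 1.82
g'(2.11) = -0.43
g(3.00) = 1.56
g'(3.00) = -0.21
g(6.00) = 1.25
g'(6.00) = -0.05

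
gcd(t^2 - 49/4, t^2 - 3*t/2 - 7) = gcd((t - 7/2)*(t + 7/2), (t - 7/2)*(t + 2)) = t - 7/2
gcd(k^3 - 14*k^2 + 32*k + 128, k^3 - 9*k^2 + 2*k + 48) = k^2 - 6*k - 16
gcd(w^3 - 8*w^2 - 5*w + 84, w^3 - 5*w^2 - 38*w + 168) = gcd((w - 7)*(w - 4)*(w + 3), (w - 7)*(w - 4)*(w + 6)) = w^2 - 11*w + 28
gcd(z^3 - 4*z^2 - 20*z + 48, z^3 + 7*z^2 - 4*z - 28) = z - 2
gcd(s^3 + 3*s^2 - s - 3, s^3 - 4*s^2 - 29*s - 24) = s^2 + 4*s + 3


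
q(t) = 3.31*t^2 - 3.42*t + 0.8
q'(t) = 6.62*t - 3.42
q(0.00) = 0.80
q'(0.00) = -3.42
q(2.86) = 18.09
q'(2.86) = 15.51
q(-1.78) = 17.38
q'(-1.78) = -15.20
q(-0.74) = 5.14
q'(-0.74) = -8.32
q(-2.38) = 27.69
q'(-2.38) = -19.18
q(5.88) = 95.13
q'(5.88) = 35.51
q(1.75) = 4.95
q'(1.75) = 8.16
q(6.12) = 103.84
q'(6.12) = 37.09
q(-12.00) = 518.48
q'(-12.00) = -82.86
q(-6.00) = 140.48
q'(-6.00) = -43.14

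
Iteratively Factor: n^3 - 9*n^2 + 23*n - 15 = (n - 5)*(n^2 - 4*n + 3) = (n - 5)*(n - 3)*(n - 1)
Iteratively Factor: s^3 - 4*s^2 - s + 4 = (s - 1)*(s^2 - 3*s - 4) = (s - 1)*(s + 1)*(s - 4)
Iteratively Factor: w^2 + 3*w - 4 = (w - 1)*(w + 4)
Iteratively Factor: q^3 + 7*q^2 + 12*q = (q)*(q^2 + 7*q + 12) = q*(q + 4)*(q + 3)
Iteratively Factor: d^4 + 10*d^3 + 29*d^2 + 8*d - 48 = (d + 4)*(d^3 + 6*d^2 + 5*d - 12) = (d + 4)^2*(d^2 + 2*d - 3) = (d + 3)*(d + 4)^2*(d - 1)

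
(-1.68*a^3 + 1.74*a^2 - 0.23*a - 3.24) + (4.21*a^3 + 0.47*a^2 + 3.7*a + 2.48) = 2.53*a^3 + 2.21*a^2 + 3.47*a - 0.76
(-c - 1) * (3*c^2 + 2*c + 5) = -3*c^3 - 5*c^2 - 7*c - 5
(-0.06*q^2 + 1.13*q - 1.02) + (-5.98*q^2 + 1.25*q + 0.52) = -6.04*q^2 + 2.38*q - 0.5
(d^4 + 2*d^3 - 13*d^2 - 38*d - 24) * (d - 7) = d^5 - 5*d^4 - 27*d^3 + 53*d^2 + 242*d + 168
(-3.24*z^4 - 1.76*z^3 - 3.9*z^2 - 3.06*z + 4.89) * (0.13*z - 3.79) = -0.4212*z^5 + 12.0508*z^4 + 6.1634*z^3 + 14.3832*z^2 + 12.2331*z - 18.5331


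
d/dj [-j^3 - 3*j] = -3*j^2 - 3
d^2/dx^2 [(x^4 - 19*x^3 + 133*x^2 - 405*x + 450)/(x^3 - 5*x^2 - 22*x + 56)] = 2*(85*x^6 - 2307*x^5 + 24549*x^4 - 128173*x^3 + 340890*x^2 - 446052*x + 261928)/(x^9 - 15*x^8 + 9*x^7 + 703*x^6 - 1878*x^5 - 10452*x^4 + 35720*x^3 + 34272*x^2 - 206976*x + 175616)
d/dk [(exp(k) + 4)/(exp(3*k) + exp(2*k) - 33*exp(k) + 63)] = (-2*exp(2*k) - 19*exp(k) - 65)*exp(k)/(exp(5*k) + 5*exp(4*k) - 50*exp(3*k) - 90*exp(2*k) + 945*exp(k) - 1323)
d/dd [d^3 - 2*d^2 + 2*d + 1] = 3*d^2 - 4*d + 2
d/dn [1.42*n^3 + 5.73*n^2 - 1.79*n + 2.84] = 4.26*n^2 + 11.46*n - 1.79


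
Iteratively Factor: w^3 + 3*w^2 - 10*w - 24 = (w + 2)*(w^2 + w - 12) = (w + 2)*(w + 4)*(w - 3)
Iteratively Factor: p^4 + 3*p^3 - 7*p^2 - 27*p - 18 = (p - 3)*(p^3 + 6*p^2 + 11*p + 6) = (p - 3)*(p + 2)*(p^2 + 4*p + 3) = (p - 3)*(p + 2)*(p + 3)*(p + 1)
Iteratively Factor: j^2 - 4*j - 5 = (j + 1)*(j - 5)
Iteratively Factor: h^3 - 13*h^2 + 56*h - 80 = (h - 5)*(h^2 - 8*h + 16) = (h - 5)*(h - 4)*(h - 4)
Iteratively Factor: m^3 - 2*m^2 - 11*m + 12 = (m - 1)*(m^2 - m - 12) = (m - 4)*(m - 1)*(m + 3)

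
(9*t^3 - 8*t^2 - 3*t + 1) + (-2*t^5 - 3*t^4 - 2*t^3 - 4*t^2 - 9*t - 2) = -2*t^5 - 3*t^4 + 7*t^3 - 12*t^2 - 12*t - 1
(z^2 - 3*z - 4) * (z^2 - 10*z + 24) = z^4 - 13*z^3 + 50*z^2 - 32*z - 96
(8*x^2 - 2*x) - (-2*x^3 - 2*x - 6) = 2*x^3 + 8*x^2 + 6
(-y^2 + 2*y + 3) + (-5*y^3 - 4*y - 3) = -5*y^3 - y^2 - 2*y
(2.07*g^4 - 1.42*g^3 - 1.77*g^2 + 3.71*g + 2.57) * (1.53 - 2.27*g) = -4.6989*g^5 + 6.3905*g^4 + 1.8453*g^3 - 11.1298*g^2 - 0.1576*g + 3.9321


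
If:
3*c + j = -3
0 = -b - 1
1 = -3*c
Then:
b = -1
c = -1/3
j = -2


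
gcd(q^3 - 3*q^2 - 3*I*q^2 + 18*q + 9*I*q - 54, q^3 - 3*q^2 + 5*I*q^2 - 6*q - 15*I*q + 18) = q^2 + q*(-3 + 3*I) - 9*I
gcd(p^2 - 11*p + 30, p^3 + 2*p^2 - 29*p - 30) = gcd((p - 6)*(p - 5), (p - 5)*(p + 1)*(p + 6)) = p - 5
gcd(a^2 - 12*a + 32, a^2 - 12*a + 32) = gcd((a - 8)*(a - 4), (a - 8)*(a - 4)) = a^2 - 12*a + 32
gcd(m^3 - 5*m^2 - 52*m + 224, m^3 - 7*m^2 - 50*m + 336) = m^2 - m - 56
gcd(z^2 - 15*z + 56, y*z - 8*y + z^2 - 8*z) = z - 8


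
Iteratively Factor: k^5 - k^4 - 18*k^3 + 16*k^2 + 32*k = (k - 2)*(k^4 + k^3 - 16*k^2 - 16*k) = k*(k - 2)*(k^3 + k^2 - 16*k - 16) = k*(k - 4)*(k - 2)*(k^2 + 5*k + 4) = k*(k - 4)*(k - 2)*(k + 4)*(k + 1)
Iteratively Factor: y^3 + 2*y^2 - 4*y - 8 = (y - 2)*(y^2 + 4*y + 4) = (y - 2)*(y + 2)*(y + 2)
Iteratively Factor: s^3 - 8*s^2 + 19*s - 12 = (s - 1)*(s^2 - 7*s + 12) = (s - 4)*(s - 1)*(s - 3)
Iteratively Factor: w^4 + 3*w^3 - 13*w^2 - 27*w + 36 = (w - 1)*(w^3 + 4*w^2 - 9*w - 36) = (w - 1)*(w + 4)*(w^2 - 9) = (w - 3)*(w - 1)*(w + 4)*(w + 3)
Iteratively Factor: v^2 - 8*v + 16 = (v - 4)*(v - 4)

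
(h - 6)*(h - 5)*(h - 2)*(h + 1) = h^4 - 12*h^3 + 39*h^2 - 8*h - 60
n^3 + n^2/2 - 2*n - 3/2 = (n - 3/2)*(n + 1)^2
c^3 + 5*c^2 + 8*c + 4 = (c + 1)*(c + 2)^2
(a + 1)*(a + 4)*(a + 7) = a^3 + 12*a^2 + 39*a + 28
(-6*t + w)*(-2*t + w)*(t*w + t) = 12*t^3*w + 12*t^3 - 8*t^2*w^2 - 8*t^2*w + t*w^3 + t*w^2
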